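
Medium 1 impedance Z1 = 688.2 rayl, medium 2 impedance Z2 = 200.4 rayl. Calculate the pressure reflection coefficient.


Given values:
  Z1 = 688.2 rayl, Z2 = 200.4 rayl
Formula: R = (Z2 - Z1) / (Z2 + Z1)
Numerator: Z2 - Z1 = 200.4 - 688.2 = -487.8
Denominator: Z2 + Z1 = 200.4 + 688.2 = 888.6
R = -487.8 / 888.6 = -0.549

-0.549


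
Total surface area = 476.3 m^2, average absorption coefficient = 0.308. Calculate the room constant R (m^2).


Given values:
  S = 476.3 m^2, alpha = 0.308
Formula: R = S * alpha / (1 - alpha)
Numerator: 476.3 * 0.308 = 146.7004
Denominator: 1 - 0.308 = 0.692
R = 146.7004 / 0.692 = 211.99

211.99 m^2


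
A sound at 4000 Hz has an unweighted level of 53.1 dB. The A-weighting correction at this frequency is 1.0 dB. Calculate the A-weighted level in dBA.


Given values:
  SPL = 53.1 dB
  A-weighting at 4000 Hz = 1.0 dB
Formula: L_A = SPL + A_weight
L_A = 53.1 + (1.0)
L_A = 54.1

54.1 dBA


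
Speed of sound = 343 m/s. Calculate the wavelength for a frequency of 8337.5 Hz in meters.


Given values:
  c = 343 m/s, f = 8337.5 Hz
Formula: lambda = c / f
lambda = 343 / 8337.5
lambda = 0.0411

0.0411 m


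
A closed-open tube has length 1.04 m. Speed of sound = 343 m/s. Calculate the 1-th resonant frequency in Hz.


Given values:
  Tube type: closed-open, L = 1.04 m, c = 343 m/s, n = 1
Formula: f_n = (2n - 1) * c / (4 * L)
Compute 2n - 1 = 2*1 - 1 = 1
Compute 4 * L = 4 * 1.04 = 4.16
f = 1 * 343 / 4.16
f = 82.45

82.45 Hz


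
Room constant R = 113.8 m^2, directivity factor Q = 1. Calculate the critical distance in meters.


Given values:
  R = 113.8 m^2, Q = 1
Formula: d_c = 0.141 * sqrt(Q * R)
Compute Q * R = 1 * 113.8 = 113.8
Compute sqrt(113.8) = 10.6677
d_c = 0.141 * 10.6677 = 1.504

1.504 m


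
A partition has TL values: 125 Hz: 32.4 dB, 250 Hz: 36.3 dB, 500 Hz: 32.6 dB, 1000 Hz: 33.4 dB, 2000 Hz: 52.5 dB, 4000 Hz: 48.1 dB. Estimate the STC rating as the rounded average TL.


Given TL values at each frequency:
  125 Hz: 32.4 dB
  250 Hz: 36.3 dB
  500 Hz: 32.6 dB
  1000 Hz: 33.4 dB
  2000 Hz: 52.5 dB
  4000 Hz: 48.1 dB
Formula: STC ~ round(average of TL values)
Sum = 32.4 + 36.3 + 32.6 + 33.4 + 52.5 + 48.1 = 235.3
Average = 235.3 / 6 = 39.22
Rounded: 39

39


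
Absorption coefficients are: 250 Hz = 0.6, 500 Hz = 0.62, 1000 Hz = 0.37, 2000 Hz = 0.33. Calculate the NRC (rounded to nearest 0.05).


Given values:
  a_250 = 0.6, a_500 = 0.62
  a_1000 = 0.37, a_2000 = 0.33
Formula: NRC = (a250 + a500 + a1000 + a2000) / 4
Sum = 0.6 + 0.62 + 0.37 + 0.33 = 1.92
NRC = 1.92 / 4 = 0.48
Rounded to nearest 0.05: 0.5

0.5


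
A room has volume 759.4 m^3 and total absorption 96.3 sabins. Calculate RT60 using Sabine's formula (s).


Given values:
  V = 759.4 m^3
  A = 96.3 sabins
Formula: RT60 = 0.161 * V / A
Numerator: 0.161 * 759.4 = 122.2634
RT60 = 122.2634 / 96.3 = 1.27

1.27 s


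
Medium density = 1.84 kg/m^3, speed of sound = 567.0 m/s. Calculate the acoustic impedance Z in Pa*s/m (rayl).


Given values:
  rho = 1.84 kg/m^3
  c = 567.0 m/s
Formula: Z = rho * c
Z = 1.84 * 567.0
Z = 1043.28

1043.28 rayl


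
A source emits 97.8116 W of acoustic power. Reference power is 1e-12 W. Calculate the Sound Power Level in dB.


Given values:
  W = 97.8116 W
  W_ref = 1e-12 W
Formula: SWL = 10 * log10(W / W_ref)
Compute ratio: W / W_ref = 97811600000000
Compute log10: log10(97811600000000) = 13.99039
Multiply: SWL = 10 * 13.99039 = 139.9

139.9 dB


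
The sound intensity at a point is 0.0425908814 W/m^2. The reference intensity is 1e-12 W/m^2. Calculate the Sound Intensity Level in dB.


Given values:
  I = 0.0425908814 W/m^2
  I_ref = 1e-12 W/m^2
Formula: SIL = 10 * log10(I / I_ref)
Compute ratio: I / I_ref = 42590881400
Compute log10: log10(42590881400) = 10.629317
Multiply: SIL = 10 * 10.629317 = 106.29

106.29 dB


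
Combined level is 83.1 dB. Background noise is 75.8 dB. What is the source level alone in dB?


Given values:
  L_total = 83.1 dB, L_bg = 75.8 dB
Formula: L_source = 10 * log10(10^(L_total/10) - 10^(L_bg/10))
Convert to linear:
  10^(83.1/10) = 204173794.467
  10^(75.8/10) = 38018939.6321
Difference: 204173794.467 - 38018939.6321 = 166154854.8349
L_source = 10 * log10(166154854.8349) = 82.21

82.21 dB


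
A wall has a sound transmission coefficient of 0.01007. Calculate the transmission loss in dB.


Given values:
  tau = 0.01007
Formula: TL = 10 * log10(1 / tau)
Compute 1 / tau = 1 / 0.01007 = 99.3049
Compute log10(99.3049) = 1.996971
TL = 10 * 1.996971 = 19.97

19.97 dB


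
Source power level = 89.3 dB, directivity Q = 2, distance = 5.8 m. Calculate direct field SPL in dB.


Given values:
  Lw = 89.3 dB, Q = 2, r = 5.8 m
Formula: SPL = Lw + 10 * log10(Q / (4 * pi * r^2))
Compute 4 * pi * r^2 = 4 * pi * 5.8^2 = 422.7327
Compute Q / denom = 2 / 422.7327 = 0.00473112
Compute 10 * log10(0.00473112) = -23.2504
SPL = 89.3 + (-23.2504) = 66.05

66.05 dB


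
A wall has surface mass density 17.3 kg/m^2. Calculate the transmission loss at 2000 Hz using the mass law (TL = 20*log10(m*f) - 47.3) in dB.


Given values:
  m = 17.3 kg/m^2, f = 2000 Hz
Formula: TL = 20 * log10(m * f) - 47.3
Compute m * f = 17.3 * 2000 = 34600.0
Compute log10(34600.0) = 4.539076
Compute 20 * 4.539076 = 90.7815
TL = 90.7815 - 47.3 = 43.48

43.48 dB


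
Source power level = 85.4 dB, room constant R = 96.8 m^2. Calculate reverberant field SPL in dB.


Given values:
  Lw = 85.4 dB, R = 96.8 m^2
Formula: SPL = Lw + 10 * log10(4 / R)
Compute 4 / R = 4 / 96.8 = 0.041322
Compute 10 * log10(0.041322) = -13.8382
SPL = 85.4 + (-13.8382) = 71.56

71.56 dB


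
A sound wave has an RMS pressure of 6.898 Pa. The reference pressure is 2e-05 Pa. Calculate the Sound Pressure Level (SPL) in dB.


Given values:
  p = 6.898 Pa
  p_ref = 2e-05 Pa
Formula: SPL = 20 * log10(p / p_ref)
Compute ratio: p / p_ref = 6.898 / 2e-05 = 344900
Compute log10: log10(344900) = 5.537693
Multiply: SPL = 20 * 5.537693 = 110.75

110.75 dB


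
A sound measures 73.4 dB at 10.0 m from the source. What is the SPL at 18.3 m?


Given values:
  SPL1 = 73.4 dB, r1 = 10.0 m, r2 = 18.3 m
Formula: SPL2 = SPL1 - 20 * log10(r2 / r1)
Compute ratio: r2 / r1 = 18.3 / 10.0 = 1.83
Compute log10: log10(1.83) = 0.262451
Compute drop: 20 * 0.262451 = 5.249
SPL2 = 73.4 - 5.249 = 68.15

68.15 dB


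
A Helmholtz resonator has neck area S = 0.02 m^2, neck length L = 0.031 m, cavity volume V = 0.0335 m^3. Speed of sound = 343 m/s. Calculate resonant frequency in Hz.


Given values:
  S = 0.02 m^2, L = 0.031 m, V = 0.0335 m^3, c = 343 m/s
Formula: f = (c / (2*pi)) * sqrt(S / (V * L))
Compute V * L = 0.0335 * 0.031 = 0.0010385
Compute S / (V * L) = 0.02 / 0.0010385 = 19.2585
Compute sqrt(19.2585) = 4.388451
Compute c / (2*pi) = 343 / 6.283185 = 54.590148
f = 54.590148 * 4.388451 = 239.57

239.57 Hz


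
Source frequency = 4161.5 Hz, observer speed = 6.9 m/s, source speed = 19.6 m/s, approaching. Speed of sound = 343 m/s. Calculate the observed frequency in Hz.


Given values:
  f_s = 4161.5 Hz, v_o = 6.9 m/s, v_s = 19.6 m/s
  Direction: approaching
Formula: f_o = f_s * (c + v_o) / (c - v_s)
Numerator: c + v_o = 343 + 6.9 = 349.9
Denominator: c - v_s = 343 - 19.6 = 323.4
f_o = 4161.5 * 349.9 / 323.4 = 4502.5

4502.5 Hz


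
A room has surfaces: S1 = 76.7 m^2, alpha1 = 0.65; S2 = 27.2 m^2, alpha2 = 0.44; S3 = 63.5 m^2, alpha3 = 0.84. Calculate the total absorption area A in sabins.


Given surfaces:
  Surface 1: 76.7 * 0.65 = 49.855
  Surface 2: 27.2 * 0.44 = 11.968
  Surface 3: 63.5 * 0.84 = 53.34
Formula: A = sum(Si * alpha_i)
A = 49.855 + 11.968 + 53.34
A = 115.16

115.16 sabins


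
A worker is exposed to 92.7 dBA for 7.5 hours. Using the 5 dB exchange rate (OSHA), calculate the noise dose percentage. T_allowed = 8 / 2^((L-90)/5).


Given values:
  L = 92.7 dBA, T = 7.5 hours
Formula: T_allowed = 8 / 2^((L - 90) / 5)
Compute exponent: (92.7 - 90) / 5 = 0.54
Compute 2^(0.54) = 1.453973
T_allowed = 8 / 1.453973 = 5.502165 hours
Dose = (T / T_allowed) * 100
Dose = (7.5 / 5.502165) * 100 = 136.31

136.31 %


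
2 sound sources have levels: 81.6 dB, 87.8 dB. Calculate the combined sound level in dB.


Formula: L_total = 10 * log10( sum(10^(Li/10)) )
  Source 1: 10^(81.6/10) = 144543977.0746
  Source 2: 10^(87.8/10) = 602559586.0744
Sum of linear values = 747103563.149
L_total = 10 * log10(747103563.149) = 88.73

88.73 dB


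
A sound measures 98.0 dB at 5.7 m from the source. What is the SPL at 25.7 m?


Given values:
  SPL1 = 98.0 dB, r1 = 5.7 m, r2 = 25.7 m
Formula: SPL2 = SPL1 - 20 * log10(r2 / r1)
Compute ratio: r2 / r1 = 25.7 / 5.7 = 4.5088
Compute log10: log10(4.5088) = 0.654061
Compute drop: 20 * 0.654061 = 13.0812
SPL2 = 98.0 - 13.0812 = 84.92

84.92 dB


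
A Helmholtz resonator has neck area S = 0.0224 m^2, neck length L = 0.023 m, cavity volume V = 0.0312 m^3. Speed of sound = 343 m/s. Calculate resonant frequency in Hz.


Given values:
  S = 0.0224 m^2, L = 0.023 m, V = 0.0312 m^3, c = 343 m/s
Formula: f = (c / (2*pi)) * sqrt(S / (V * L))
Compute V * L = 0.0312 * 0.023 = 0.0007176
Compute S / (V * L) = 0.0224 / 0.0007176 = 31.2152
Compute sqrt(31.2152) = 5.587056
Compute c / (2*pi) = 343 / 6.283185 = 54.590148
f = 54.590148 * 5.587056 = 305.0

305.0 Hz


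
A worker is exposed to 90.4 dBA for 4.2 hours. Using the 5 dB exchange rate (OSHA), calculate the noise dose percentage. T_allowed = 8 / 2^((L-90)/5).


Given values:
  L = 90.4 dBA, T = 4.2 hours
Formula: T_allowed = 8 / 2^((L - 90) / 5)
Compute exponent: (90.4 - 90) / 5 = 0.08
Compute 2^(0.08) = 1.057018
T_allowed = 8 / 1.057018 = 7.568461 hours
Dose = (T / T_allowed) * 100
Dose = (4.2 / 7.568461) * 100 = 55.49

55.49 %


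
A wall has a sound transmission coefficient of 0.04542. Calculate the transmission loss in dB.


Given values:
  tau = 0.04542
Formula: TL = 10 * log10(1 / tau)
Compute 1 / tau = 1 / 0.04542 = 22.0167
Compute log10(22.0167) = 1.342752
TL = 10 * 1.342752 = 13.43

13.43 dB


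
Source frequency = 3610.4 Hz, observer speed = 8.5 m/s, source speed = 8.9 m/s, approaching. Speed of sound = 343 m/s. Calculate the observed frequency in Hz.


Given values:
  f_s = 3610.4 Hz, v_o = 8.5 m/s, v_s = 8.9 m/s
  Direction: approaching
Formula: f_o = f_s * (c + v_o) / (c - v_s)
Numerator: c + v_o = 343 + 8.5 = 351.5
Denominator: c - v_s = 343 - 8.9 = 334.1
f_o = 3610.4 * 351.5 / 334.1 = 3798.43

3798.43 Hz


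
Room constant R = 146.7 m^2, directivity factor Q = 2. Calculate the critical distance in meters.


Given values:
  R = 146.7 m^2, Q = 2
Formula: d_c = 0.141 * sqrt(Q * R)
Compute Q * R = 2 * 146.7 = 293.4
Compute sqrt(293.4) = 17.1289
d_c = 0.141 * 17.1289 = 2.415

2.415 m


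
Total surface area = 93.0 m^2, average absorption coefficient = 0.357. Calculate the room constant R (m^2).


Given values:
  S = 93.0 m^2, alpha = 0.357
Formula: R = S * alpha / (1 - alpha)
Numerator: 93.0 * 0.357 = 33.201
Denominator: 1 - 0.357 = 0.643
R = 33.201 / 0.643 = 51.63

51.63 m^2


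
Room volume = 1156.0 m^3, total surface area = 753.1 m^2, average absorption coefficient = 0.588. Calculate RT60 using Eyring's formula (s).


Given values:
  V = 1156.0 m^3, S = 753.1 m^2, alpha = 0.588
Formula: RT60 = 0.161 * V / (-S * ln(1 - alpha))
Compute ln(1 - 0.588) = ln(0.412) = -0.886732
Denominator: -753.1 * -0.886732 = 667.7979
Numerator: 0.161 * 1156.0 = 186.116
RT60 = 186.116 / 667.7979 = 0.279

0.279 s


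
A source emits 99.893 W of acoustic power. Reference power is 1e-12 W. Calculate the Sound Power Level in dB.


Given values:
  W = 99.893 W
  W_ref = 1e-12 W
Formula: SWL = 10 * log10(W / W_ref)
Compute ratio: W / W_ref = 99893000000000
Compute log10: log10(99893000000000) = 13.999535
Multiply: SWL = 10 * 13.999535 = 140.0

140.0 dB


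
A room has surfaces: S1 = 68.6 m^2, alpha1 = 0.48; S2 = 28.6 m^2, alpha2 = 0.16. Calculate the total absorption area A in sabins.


Given surfaces:
  Surface 1: 68.6 * 0.48 = 32.928
  Surface 2: 28.6 * 0.16 = 4.576
Formula: A = sum(Si * alpha_i)
A = 32.928 + 4.576
A = 37.5

37.5 sabins


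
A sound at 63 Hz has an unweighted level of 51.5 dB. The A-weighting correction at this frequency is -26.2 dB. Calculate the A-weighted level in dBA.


Given values:
  SPL = 51.5 dB
  A-weighting at 63 Hz = -26.2 dB
Formula: L_A = SPL + A_weight
L_A = 51.5 + (-26.2)
L_A = 25.3

25.3 dBA


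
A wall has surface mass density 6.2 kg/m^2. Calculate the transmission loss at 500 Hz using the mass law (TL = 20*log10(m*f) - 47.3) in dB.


Given values:
  m = 6.2 kg/m^2, f = 500 Hz
Formula: TL = 20 * log10(m * f) - 47.3
Compute m * f = 6.2 * 500 = 3100.0
Compute log10(3100.0) = 3.491362
Compute 20 * 3.491362 = 69.8272
TL = 69.8272 - 47.3 = 22.53

22.53 dB


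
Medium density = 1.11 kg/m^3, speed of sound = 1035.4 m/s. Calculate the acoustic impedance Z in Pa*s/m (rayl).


Given values:
  rho = 1.11 kg/m^3
  c = 1035.4 m/s
Formula: Z = rho * c
Z = 1.11 * 1035.4
Z = 1149.29

1149.29 rayl


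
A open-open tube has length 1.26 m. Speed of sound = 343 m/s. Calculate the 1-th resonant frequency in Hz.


Given values:
  Tube type: open-open, L = 1.26 m, c = 343 m/s, n = 1
Formula: f_n = n * c / (2 * L)
Compute 2 * L = 2 * 1.26 = 2.52
f = 1 * 343 / 2.52
f = 136.11

136.11 Hz


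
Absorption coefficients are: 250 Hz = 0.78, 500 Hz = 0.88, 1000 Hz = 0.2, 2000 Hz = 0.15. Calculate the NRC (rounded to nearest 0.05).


Given values:
  a_250 = 0.78, a_500 = 0.88
  a_1000 = 0.2, a_2000 = 0.15
Formula: NRC = (a250 + a500 + a1000 + a2000) / 4
Sum = 0.78 + 0.88 + 0.2 + 0.15 = 2.01
NRC = 2.01 / 4 = 0.5025
Rounded to nearest 0.05: 0.5

0.5


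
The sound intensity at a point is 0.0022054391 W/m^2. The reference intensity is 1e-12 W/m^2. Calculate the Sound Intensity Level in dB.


Given values:
  I = 0.0022054391 W/m^2
  I_ref = 1e-12 W/m^2
Formula: SIL = 10 * log10(I / I_ref)
Compute ratio: I / I_ref = 2205439100
Compute log10: log10(2205439100) = 9.343495
Multiply: SIL = 10 * 9.343495 = 93.43

93.43 dB


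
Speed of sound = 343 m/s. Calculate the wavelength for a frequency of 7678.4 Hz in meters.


Given values:
  c = 343 m/s, f = 7678.4 Hz
Formula: lambda = c / f
lambda = 343 / 7678.4
lambda = 0.0447

0.0447 m


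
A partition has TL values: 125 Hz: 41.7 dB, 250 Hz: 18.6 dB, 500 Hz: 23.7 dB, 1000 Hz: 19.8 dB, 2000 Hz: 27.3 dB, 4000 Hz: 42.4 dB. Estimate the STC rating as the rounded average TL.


Given TL values at each frequency:
  125 Hz: 41.7 dB
  250 Hz: 18.6 dB
  500 Hz: 23.7 dB
  1000 Hz: 19.8 dB
  2000 Hz: 27.3 dB
  4000 Hz: 42.4 dB
Formula: STC ~ round(average of TL values)
Sum = 41.7 + 18.6 + 23.7 + 19.8 + 27.3 + 42.4 = 173.5
Average = 173.5 / 6 = 28.92
Rounded: 29

29


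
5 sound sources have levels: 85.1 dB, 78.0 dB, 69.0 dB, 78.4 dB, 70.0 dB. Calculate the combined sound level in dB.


Formula: L_total = 10 * log10( sum(10^(Li/10)) )
  Source 1: 10^(85.1/10) = 323593656.9296
  Source 2: 10^(78.0/10) = 63095734.448
  Source 3: 10^(69.0/10) = 7943282.3472
  Source 4: 10^(78.4/10) = 69183097.0919
  Source 5: 10^(70.0/10) = 10000000.0
Sum of linear values = 473815770.8167
L_total = 10 * log10(473815770.8167) = 86.76

86.76 dB


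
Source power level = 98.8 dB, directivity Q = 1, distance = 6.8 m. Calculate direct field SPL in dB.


Given values:
  Lw = 98.8 dB, Q = 1, r = 6.8 m
Formula: SPL = Lw + 10 * log10(Q / (4 * pi * r^2))
Compute 4 * pi * r^2 = 4 * pi * 6.8^2 = 581.069
Compute Q / denom = 1 / 581.069 = 0.00172097
Compute 10 * log10(0.00172097) = -27.6423
SPL = 98.8 + (-27.6423) = 71.16

71.16 dB


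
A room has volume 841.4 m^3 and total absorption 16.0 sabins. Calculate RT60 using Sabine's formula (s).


Given values:
  V = 841.4 m^3
  A = 16.0 sabins
Formula: RT60 = 0.161 * V / A
Numerator: 0.161 * 841.4 = 135.4654
RT60 = 135.4654 / 16.0 = 8.467

8.467 s


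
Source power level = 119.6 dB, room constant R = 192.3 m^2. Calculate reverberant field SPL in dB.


Given values:
  Lw = 119.6 dB, R = 192.3 m^2
Formula: SPL = Lw + 10 * log10(4 / R)
Compute 4 / R = 4 / 192.3 = 0.020801
Compute 10 * log10(0.020801) = -16.8192
SPL = 119.6 + (-16.8192) = 102.78

102.78 dB


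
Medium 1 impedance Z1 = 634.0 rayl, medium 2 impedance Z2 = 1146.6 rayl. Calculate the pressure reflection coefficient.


Given values:
  Z1 = 634.0 rayl, Z2 = 1146.6 rayl
Formula: R = (Z2 - Z1) / (Z2 + Z1)
Numerator: Z2 - Z1 = 1146.6 - 634.0 = 512.6
Denominator: Z2 + Z1 = 1146.6 + 634.0 = 1780.6
R = 512.6 / 1780.6 = 0.2879

0.2879


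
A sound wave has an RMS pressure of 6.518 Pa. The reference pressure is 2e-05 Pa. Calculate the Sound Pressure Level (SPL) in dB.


Given values:
  p = 6.518 Pa
  p_ref = 2e-05 Pa
Formula: SPL = 20 * log10(p / p_ref)
Compute ratio: p / p_ref = 6.518 / 2e-05 = 325900
Compute log10: log10(325900) = 5.513084
Multiply: SPL = 20 * 5.513084 = 110.26

110.26 dB


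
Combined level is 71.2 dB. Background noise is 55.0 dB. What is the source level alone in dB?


Given values:
  L_total = 71.2 dB, L_bg = 55.0 dB
Formula: L_source = 10 * log10(10^(L_total/10) - 10^(L_bg/10))
Convert to linear:
  10^(71.2/10) = 13182567.3856
  10^(55.0/10) = 316227.766
Difference: 13182567.3856 - 316227.766 = 12866339.6196
L_source = 10 * log10(12866339.6196) = 71.09

71.09 dB


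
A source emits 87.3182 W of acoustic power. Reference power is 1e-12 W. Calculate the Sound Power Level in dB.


Given values:
  W = 87.3182 W
  W_ref = 1e-12 W
Formula: SWL = 10 * log10(W / W_ref)
Compute ratio: W / W_ref = 87318200000000
Compute log10: log10(87318200000000) = 13.941105
Multiply: SWL = 10 * 13.941105 = 139.41

139.41 dB


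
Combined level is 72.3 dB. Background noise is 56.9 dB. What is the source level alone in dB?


Given values:
  L_total = 72.3 dB, L_bg = 56.9 dB
Formula: L_source = 10 * log10(10^(L_total/10) - 10^(L_bg/10))
Convert to linear:
  10^(72.3/10) = 16982436.5246
  10^(56.9/10) = 489778.8194
Difference: 16982436.5246 - 489778.8194 = 16492657.7052
L_source = 10 * log10(16492657.7052) = 72.17

72.17 dB


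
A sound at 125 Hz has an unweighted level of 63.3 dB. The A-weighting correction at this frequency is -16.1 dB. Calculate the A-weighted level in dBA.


Given values:
  SPL = 63.3 dB
  A-weighting at 125 Hz = -16.1 dB
Formula: L_A = SPL + A_weight
L_A = 63.3 + (-16.1)
L_A = 47.2

47.2 dBA


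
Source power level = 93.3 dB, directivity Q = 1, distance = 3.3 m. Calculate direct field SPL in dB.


Given values:
  Lw = 93.3 dB, Q = 1, r = 3.3 m
Formula: SPL = Lw + 10 * log10(Q / (4 * pi * r^2))
Compute 4 * pi * r^2 = 4 * pi * 3.3^2 = 136.8478
Compute Q / denom = 1 / 136.8478 = 0.00730739
Compute 10 * log10(0.00730739) = -21.3624
SPL = 93.3 + (-21.3624) = 71.94

71.94 dB


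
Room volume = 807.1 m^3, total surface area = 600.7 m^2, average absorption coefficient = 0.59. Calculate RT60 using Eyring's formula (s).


Given values:
  V = 807.1 m^3, S = 600.7 m^2, alpha = 0.59
Formula: RT60 = 0.161 * V / (-S * ln(1 - alpha))
Compute ln(1 - 0.59) = ln(0.41) = -0.891598
Denominator: -600.7 * -0.891598 = 535.5829
Numerator: 0.161 * 807.1 = 129.9431
RT60 = 129.9431 / 535.5829 = 0.243

0.243 s


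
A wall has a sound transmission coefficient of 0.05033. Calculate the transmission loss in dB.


Given values:
  tau = 0.05033
Formula: TL = 10 * log10(1 / tau)
Compute 1 / tau = 1 / 0.05033 = 19.8689
Compute log10(19.8689) = 1.298174
TL = 10 * 1.298174 = 12.98

12.98 dB


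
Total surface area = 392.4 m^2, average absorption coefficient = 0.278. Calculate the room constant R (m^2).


Given values:
  S = 392.4 m^2, alpha = 0.278
Formula: R = S * alpha / (1 - alpha)
Numerator: 392.4 * 0.278 = 109.0872
Denominator: 1 - 0.278 = 0.722
R = 109.0872 / 0.722 = 151.09

151.09 m^2


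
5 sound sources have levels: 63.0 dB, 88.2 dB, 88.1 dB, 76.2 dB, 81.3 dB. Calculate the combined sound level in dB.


Formula: L_total = 10 * log10( sum(10^(Li/10)) )
  Source 1: 10^(63.0/10) = 1995262.315
  Source 2: 10^(88.2/10) = 660693448.0076
  Source 3: 10^(88.1/10) = 645654229.0347
  Source 4: 10^(76.2/10) = 41686938.347
  Source 5: 10^(81.3/10) = 134896288.2592
Sum of linear values = 1484926165.9635
L_total = 10 * log10(1484926165.9635) = 91.72

91.72 dB


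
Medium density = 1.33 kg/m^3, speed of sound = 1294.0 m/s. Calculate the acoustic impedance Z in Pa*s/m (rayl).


Given values:
  rho = 1.33 kg/m^3
  c = 1294.0 m/s
Formula: Z = rho * c
Z = 1.33 * 1294.0
Z = 1721.02

1721.02 rayl


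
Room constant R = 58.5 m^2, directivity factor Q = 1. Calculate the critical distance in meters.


Given values:
  R = 58.5 m^2, Q = 1
Formula: d_c = 0.141 * sqrt(Q * R)
Compute Q * R = 1 * 58.5 = 58.5
Compute sqrt(58.5) = 7.6485
d_c = 0.141 * 7.6485 = 1.078

1.078 m


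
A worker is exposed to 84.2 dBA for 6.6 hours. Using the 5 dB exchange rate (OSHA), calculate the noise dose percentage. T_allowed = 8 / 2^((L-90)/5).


Given values:
  L = 84.2 dBA, T = 6.6 hours
Formula: T_allowed = 8 / 2^((L - 90) / 5)
Compute exponent: (84.2 - 90) / 5 = -1.16
Compute 2^(-1.16) = 0.447513
T_allowed = 8 / 0.447513 = 17.876576 hours
Dose = (T / T_allowed) * 100
Dose = (6.6 / 17.876576) * 100 = 36.92

36.92 %


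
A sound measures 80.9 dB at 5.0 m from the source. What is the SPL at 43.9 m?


Given values:
  SPL1 = 80.9 dB, r1 = 5.0 m, r2 = 43.9 m
Formula: SPL2 = SPL1 - 20 * log10(r2 / r1)
Compute ratio: r2 / r1 = 43.9 / 5.0 = 8.78
Compute log10: log10(8.78) = 0.943495
Compute drop: 20 * 0.943495 = 18.8699
SPL2 = 80.9 - 18.8699 = 62.03

62.03 dB


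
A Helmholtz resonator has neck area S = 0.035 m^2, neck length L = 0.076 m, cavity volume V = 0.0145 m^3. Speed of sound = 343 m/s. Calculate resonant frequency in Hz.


Given values:
  S = 0.035 m^2, L = 0.076 m, V = 0.0145 m^3, c = 343 m/s
Formula: f = (c / (2*pi)) * sqrt(S / (V * L))
Compute V * L = 0.0145 * 0.076 = 0.001102
Compute S / (V * L) = 0.035 / 0.001102 = 31.7604
Compute sqrt(31.7604) = 5.635637
Compute c / (2*pi) = 343 / 6.283185 = 54.590148
f = 54.590148 * 5.635637 = 307.65

307.65 Hz


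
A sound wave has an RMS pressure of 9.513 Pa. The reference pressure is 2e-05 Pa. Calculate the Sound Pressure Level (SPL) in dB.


Given values:
  p = 9.513 Pa
  p_ref = 2e-05 Pa
Formula: SPL = 20 * log10(p / p_ref)
Compute ratio: p / p_ref = 9.513 / 2e-05 = 475650
Compute log10: log10(475650) = 5.677288
Multiply: SPL = 20 * 5.677288 = 113.55

113.55 dB


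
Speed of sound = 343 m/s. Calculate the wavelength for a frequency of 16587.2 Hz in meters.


Given values:
  c = 343 m/s, f = 16587.2 Hz
Formula: lambda = c / f
lambda = 343 / 16587.2
lambda = 0.0207

0.0207 m


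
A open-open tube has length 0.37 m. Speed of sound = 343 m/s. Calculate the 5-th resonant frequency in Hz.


Given values:
  Tube type: open-open, L = 0.37 m, c = 343 m/s, n = 5
Formula: f_n = n * c / (2 * L)
Compute 2 * L = 2 * 0.37 = 0.74
f = 5 * 343 / 0.74
f = 2317.57

2317.57 Hz


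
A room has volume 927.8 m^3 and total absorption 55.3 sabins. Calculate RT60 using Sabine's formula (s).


Given values:
  V = 927.8 m^3
  A = 55.3 sabins
Formula: RT60 = 0.161 * V / A
Numerator: 0.161 * 927.8 = 149.3758
RT60 = 149.3758 / 55.3 = 2.701

2.701 s


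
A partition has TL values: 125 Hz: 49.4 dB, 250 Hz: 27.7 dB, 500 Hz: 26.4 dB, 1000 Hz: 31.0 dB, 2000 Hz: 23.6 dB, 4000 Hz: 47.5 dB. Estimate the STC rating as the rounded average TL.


Given TL values at each frequency:
  125 Hz: 49.4 dB
  250 Hz: 27.7 dB
  500 Hz: 26.4 dB
  1000 Hz: 31.0 dB
  2000 Hz: 23.6 dB
  4000 Hz: 47.5 dB
Formula: STC ~ round(average of TL values)
Sum = 49.4 + 27.7 + 26.4 + 31.0 + 23.6 + 47.5 = 205.6
Average = 205.6 / 6 = 34.27
Rounded: 34

34


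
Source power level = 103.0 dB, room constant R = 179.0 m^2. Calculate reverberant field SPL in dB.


Given values:
  Lw = 103.0 dB, R = 179.0 m^2
Formula: SPL = Lw + 10 * log10(4 / R)
Compute 4 / R = 4 / 179.0 = 0.022346
Compute 10 * log10(0.022346) = -16.508
SPL = 103.0 + (-16.508) = 86.49

86.49 dB


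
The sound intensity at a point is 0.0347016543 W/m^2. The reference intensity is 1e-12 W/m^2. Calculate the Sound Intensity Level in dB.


Given values:
  I = 0.0347016543 W/m^2
  I_ref = 1e-12 W/m^2
Formula: SIL = 10 * log10(I / I_ref)
Compute ratio: I / I_ref = 34701654300
Compute log10: log10(34701654300) = 10.54035
Multiply: SIL = 10 * 10.54035 = 105.4

105.4 dB


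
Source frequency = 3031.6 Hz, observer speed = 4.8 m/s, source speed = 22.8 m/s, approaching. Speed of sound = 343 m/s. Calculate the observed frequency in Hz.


Given values:
  f_s = 3031.6 Hz, v_o = 4.8 m/s, v_s = 22.8 m/s
  Direction: approaching
Formula: f_o = f_s * (c + v_o) / (c - v_s)
Numerator: c + v_o = 343 + 4.8 = 347.8
Denominator: c - v_s = 343 - 22.8 = 320.2
f_o = 3031.6 * 347.8 / 320.2 = 3292.91

3292.91 Hz


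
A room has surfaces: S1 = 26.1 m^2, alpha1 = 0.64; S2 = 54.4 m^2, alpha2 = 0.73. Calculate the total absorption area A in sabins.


Given surfaces:
  Surface 1: 26.1 * 0.64 = 16.704
  Surface 2: 54.4 * 0.73 = 39.712
Formula: A = sum(Si * alpha_i)
A = 16.704 + 39.712
A = 56.42

56.42 sabins


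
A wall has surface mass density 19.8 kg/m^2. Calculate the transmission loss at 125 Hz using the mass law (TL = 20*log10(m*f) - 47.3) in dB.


Given values:
  m = 19.8 kg/m^2, f = 125 Hz
Formula: TL = 20 * log10(m * f) - 47.3
Compute m * f = 19.8 * 125 = 2475.0
Compute log10(2475.0) = 3.393575
Compute 20 * 3.393575 = 67.8715
TL = 67.8715 - 47.3 = 20.57

20.57 dB


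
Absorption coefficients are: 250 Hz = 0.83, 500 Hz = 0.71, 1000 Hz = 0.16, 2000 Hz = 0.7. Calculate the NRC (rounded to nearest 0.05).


Given values:
  a_250 = 0.83, a_500 = 0.71
  a_1000 = 0.16, a_2000 = 0.7
Formula: NRC = (a250 + a500 + a1000 + a2000) / 4
Sum = 0.83 + 0.71 + 0.16 + 0.7 = 2.4
NRC = 2.4 / 4 = 0.6
Rounded to nearest 0.05: 0.6

0.6


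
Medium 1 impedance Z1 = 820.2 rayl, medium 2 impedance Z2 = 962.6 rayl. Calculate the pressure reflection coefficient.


Given values:
  Z1 = 820.2 rayl, Z2 = 962.6 rayl
Formula: R = (Z2 - Z1) / (Z2 + Z1)
Numerator: Z2 - Z1 = 962.6 - 820.2 = 142.4
Denominator: Z2 + Z1 = 962.6 + 820.2 = 1782.8
R = 142.4 / 1782.8 = 0.0799

0.0799


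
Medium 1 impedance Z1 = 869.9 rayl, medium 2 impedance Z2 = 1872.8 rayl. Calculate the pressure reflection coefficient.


Given values:
  Z1 = 869.9 rayl, Z2 = 1872.8 rayl
Formula: R = (Z2 - Z1) / (Z2 + Z1)
Numerator: Z2 - Z1 = 1872.8 - 869.9 = 1002.9
Denominator: Z2 + Z1 = 1872.8 + 869.9 = 2742.7
R = 1002.9 / 2742.7 = 0.3657

0.3657


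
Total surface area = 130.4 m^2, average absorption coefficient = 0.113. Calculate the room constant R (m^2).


Given values:
  S = 130.4 m^2, alpha = 0.113
Formula: R = S * alpha / (1 - alpha)
Numerator: 130.4 * 0.113 = 14.7352
Denominator: 1 - 0.113 = 0.887
R = 14.7352 / 0.887 = 16.61

16.61 m^2


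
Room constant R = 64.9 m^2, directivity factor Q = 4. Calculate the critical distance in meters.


Given values:
  R = 64.9 m^2, Q = 4
Formula: d_c = 0.141 * sqrt(Q * R)
Compute Q * R = 4 * 64.9 = 259.6
Compute sqrt(259.6) = 16.1121
d_c = 0.141 * 16.1121 = 2.272

2.272 m


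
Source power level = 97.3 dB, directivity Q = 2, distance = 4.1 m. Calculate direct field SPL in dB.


Given values:
  Lw = 97.3 dB, Q = 2, r = 4.1 m
Formula: SPL = Lw + 10 * log10(Q / (4 * pi * r^2))
Compute 4 * pi * r^2 = 4 * pi * 4.1^2 = 211.2407
Compute Q / denom = 2 / 211.2407 = 0.00946787
Compute 10 * log10(0.00946787) = -20.2375
SPL = 97.3 + (-20.2375) = 77.06

77.06 dB


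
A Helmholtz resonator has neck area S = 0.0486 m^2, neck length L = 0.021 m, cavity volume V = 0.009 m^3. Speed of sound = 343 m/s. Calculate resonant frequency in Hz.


Given values:
  S = 0.0486 m^2, L = 0.021 m, V = 0.009 m^3, c = 343 m/s
Formula: f = (c / (2*pi)) * sqrt(S / (V * L))
Compute V * L = 0.009 * 0.021 = 0.000189
Compute S / (V * L) = 0.0486 / 0.000189 = 257.1429
Compute sqrt(257.1429) = 16.035676
Compute c / (2*pi) = 343 / 6.283185 = 54.590148
f = 54.590148 * 16.035676 = 875.39

875.39 Hz


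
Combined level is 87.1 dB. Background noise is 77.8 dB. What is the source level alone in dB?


Given values:
  L_total = 87.1 dB, L_bg = 77.8 dB
Formula: L_source = 10 * log10(10^(L_total/10) - 10^(L_bg/10))
Convert to linear:
  10^(87.1/10) = 512861383.9914
  10^(77.8/10) = 60255958.6074
Difference: 512861383.9914 - 60255958.6074 = 452605425.384
L_source = 10 * log10(452605425.384) = 86.56

86.56 dB


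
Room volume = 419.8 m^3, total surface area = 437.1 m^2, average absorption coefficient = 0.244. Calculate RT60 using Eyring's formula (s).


Given values:
  V = 419.8 m^3, S = 437.1 m^2, alpha = 0.244
Formula: RT60 = 0.161 * V / (-S * ln(1 - alpha))
Compute ln(1 - 0.244) = ln(0.756) = -0.279714
Denominator: -437.1 * -0.279714 = 122.263
Numerator: 0.161 * 419.8 = 67.5878
RT60 = 67.5878 / 122.263 = 0.553

0.553 s


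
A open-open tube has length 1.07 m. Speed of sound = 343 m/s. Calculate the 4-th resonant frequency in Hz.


Given values:
  Tube type: open-open, L = 1.07 m, c = 343 m/s, n = 4
Formula: f_n = n * c / (2 * L)
Compute 2 * L = 2 * 1.07 = 2.14
f = 4 * 343 / 2.14
f = 641.12

641.12 Hz


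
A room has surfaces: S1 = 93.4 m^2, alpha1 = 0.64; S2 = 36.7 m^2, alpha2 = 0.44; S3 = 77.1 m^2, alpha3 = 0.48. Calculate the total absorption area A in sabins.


Given surfaces:
  Surface 1: 93.4 * 0.64 = 59.776
  Surface 2: 36.7 * 0.44 = 16.148
  Surface 3: 77.1 * 0.48 = 37.008
Formula: A = sum(Si * alpha_i)
A = 59.776 + 16.148 + 37.008
A = 112.93

112.93 sabins


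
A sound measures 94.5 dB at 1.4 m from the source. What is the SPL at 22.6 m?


Given values:
  SPL1 = 94.5 dB, r1 = 1.4 m, r2 = 22.6 m
Formula: SPL2 = SPL1 - 20 * log10(r2 / r1)
Compute ratio: r2 / r1 = 22.6 / 1.4 = 16.1429
Compute log10: log10(16.1429) = 1.207982
Compute drop: 20 * 1.207982 = 24.1596
SPL2 = 94.5 - 24.1596 = 70.34

70.34 dB


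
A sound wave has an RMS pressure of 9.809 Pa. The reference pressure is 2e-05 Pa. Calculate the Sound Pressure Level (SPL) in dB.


Given values:
  p = 9.809 Pa
  p_ref = 2e-05 Pa
Formula: SPL = 20 * log10(p / p_ref)
Compute ratio: p / p_ref = 9.809 / 2e-05 = 490450
Compute log10: log10(490450) = 5.690595
Multiply: SPL = 20 * 5.690595 = 113.81

113.81 dB


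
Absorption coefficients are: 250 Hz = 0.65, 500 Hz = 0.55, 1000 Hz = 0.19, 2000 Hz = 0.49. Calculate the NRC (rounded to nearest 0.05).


Given values:
  a_250 = 0.65, a_500 = 0.55
  a_1000 = 0.19, a_2000 = 0.49
Formula: NRC = (a250 + a500 + a1000 + a2000) / 4
Sum = 0.65 + 0.55 + 0.19 + 0.49 = 1.88
NRC = 1.88 / 4 = 0.47
Rounded to nearest 0.05: 0.45

0.45


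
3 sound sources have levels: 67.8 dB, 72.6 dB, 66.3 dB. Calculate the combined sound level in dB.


Formula: L_total = 10 * log10( sum(10^(Li/10)) )
  Source 1: 10^(67.8/10) = 6025595.8607
  Source 2: 10^(72.6/10) = 18197008.5861
  Source 3: 10^(66.3/10) = 4265795.188
Sum of linear values = 28488399.6348
L_total = 10 * log10(28488399.6348) = 74.55

74.55 dB


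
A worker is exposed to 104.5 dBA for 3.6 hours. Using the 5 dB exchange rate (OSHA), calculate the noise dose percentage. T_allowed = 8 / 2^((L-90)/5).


Given values:
  L = 104.5 dBA, T = 3.6 hours
Formula: T_allowed = 8 / 2^((L - 90) / 5)
Compute exponent: (104.5 - 90) / 5 = 2.9
Compute 2^(2.9) = 7.464264
T_allowed = 8 / 7.464264 = 1.071773 hours
Dose = (T / T_allowed) * 100
Dose = (3.6 / 1.071773) * 100 = 335.89

335.89 %


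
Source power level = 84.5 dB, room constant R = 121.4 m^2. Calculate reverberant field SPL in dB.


Given values:
  Lw = 84.5 dB, R = 121.4 m^2
Formula: SPL = Lw + 10 * log10(4 / R)
Compute 4 / R = 4 / 121.4 = 0.032949
Compute 10 * log10(0.032949) = -14.8216
SPL = 84.5 + (-14.8216) = 69.68

69.68 dB


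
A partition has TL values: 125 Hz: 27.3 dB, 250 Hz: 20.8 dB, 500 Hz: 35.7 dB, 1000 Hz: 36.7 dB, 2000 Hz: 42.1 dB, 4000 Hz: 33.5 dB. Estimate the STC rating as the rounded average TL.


Given TL values at each frequency:
  125 Hz: 27.3 dB
  250 Hz: 20.8 dB
  500 Hz: 35.7 dB
  1000 Hz: 36.7 dB
  2000 Hz: 42.1 dB
  4000 Hz: 33.5 dB
Formula: STC ~ round(average of TL values)
Sum = 27.3 + 20.8 + 35.7 + 36.7 + 42.1 + 33.5 = 196.1
Average = 196.1 / 6 = 32.68
Rounded: 33

33


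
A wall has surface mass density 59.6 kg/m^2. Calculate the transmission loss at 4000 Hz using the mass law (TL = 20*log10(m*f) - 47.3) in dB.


Given values:
  m = 59.6 kg/m^2, f = 4000 Hz
Formula: TL = 20 * log10(m * f) - 47.3
Compute m * f = 59.6 * 4000 = 238400.0
Compute log10(238400.0) = 5.377306
Compute 20 * 5.377306 = 107.5461
TL = 107.5461 - 47.3 = 60.25

60.25 dB


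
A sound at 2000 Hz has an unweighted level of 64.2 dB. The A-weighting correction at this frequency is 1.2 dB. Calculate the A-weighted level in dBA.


Given values:
  SPL = 64.2 dB
  A-weighting at 2000 Hz = 1.2 dB
Formula: L_A = SPL + A_weight
L_A = 64.2 + (1.2)
L_A = 65.4

65.4 dBA


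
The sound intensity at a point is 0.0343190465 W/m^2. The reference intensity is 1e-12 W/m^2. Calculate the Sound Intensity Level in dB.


Given values:
  I = 0.0343190465 W/m^2
  I_ref = 1e-12 W/m^2
Formula: SIL = 10 * log10(I / I_ref)
Compute ratio: I / I_ref = 34319046500
Compute log10: log10(34319046500) = 10.535535
Multiply: SIL = 10 * 10.535535 = 105.36

105.36 dB


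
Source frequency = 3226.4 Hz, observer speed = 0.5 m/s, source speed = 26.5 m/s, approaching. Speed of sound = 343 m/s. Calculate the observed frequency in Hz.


Given values:
  f_s = 3226.4 Hz, v_o = 0.5 m/s, v_s = 26.5 m/s
  Direction: approaching
Formula: f_o = f_s * (c + v_o) / (c - v_s)
Numerator: c + v_o = 343 + 0.5 = 343.5
Denominator: c - v_s = 343 - 26.5 = 316.5
f_o = 3226.4 * 343.5 / 316.5 = 3501.64

3501.64 Hz


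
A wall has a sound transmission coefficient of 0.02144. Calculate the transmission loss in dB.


Given values:
  tau = 0.02144
Formula: TL = 10 * log10(1 / tau)
Compute 1 / tau = 1 / 0.02144 = 46.6418
Compute log10(46.6418) = 1.668775
TL = 10 * 1.668775 = 16.69

16.69 dB


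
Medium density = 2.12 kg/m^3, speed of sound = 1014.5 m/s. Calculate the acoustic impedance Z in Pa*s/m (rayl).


Given values:
  rho = 2.12 kg/m^3
  c = 1014.5 m/s
Formula: Z = rho * c
Z = 2.12 * 1014.5
Z = 2150.74

2150.74 rayl


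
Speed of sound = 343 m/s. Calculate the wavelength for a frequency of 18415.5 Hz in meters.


Given values:
  c = 343 m/s, f = 18415.5 Hz
Formula: lambda = c / f
lambda = 343 / 18415.5
lambda = 0.0186

0.0186 m


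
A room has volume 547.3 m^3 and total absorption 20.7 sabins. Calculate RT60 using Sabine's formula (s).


Given values:
  V = 547.3 m^3
  A = 20.7 sabins
Formula: RT60 = 0.161 * V / A
Numerator: 0.161 * 547.3 = 88.1153
RT60 = 88.1153 / 20.7 = 4.257

4.257 s


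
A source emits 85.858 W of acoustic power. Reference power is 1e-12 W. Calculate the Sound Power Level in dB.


Given values:
  W = 85.858 W
  W_ref = 1e-12 W
Formula: SWL = 10 * log10(W / W_ref)
Compute ratio: W / W_ref = 85858000000000
Compute log10: log10(85858000000000) = 13.933781
Multiply: SWL = 10 * 13.933781 = 139.34

139.34 dB


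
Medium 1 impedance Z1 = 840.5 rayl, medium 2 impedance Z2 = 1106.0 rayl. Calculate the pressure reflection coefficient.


Given values:
  Z1 = 840.5 rayl, Z2 = 1106.0 rayl
Formula: R = (Z2 - Z1) / (Z2 + Z1)
Numerator: Z2 - Z1 = 1106.0 - 840.5 = 265.5
Denominator: Z2 + Z1 = 1106.0 + 840.5 = 1946.5
R = 265.5 / 1946.5 = 0.1364

0.1364


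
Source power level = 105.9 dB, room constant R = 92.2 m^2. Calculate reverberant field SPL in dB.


Given values:
  Lw = 105.9 dB, R = 92.2 m^2
Formula: SPL = Lw + 10 * log10(4 / R)
Compute 4 / R = 4 / 92.2 = 0.043384
Compute 10 * log10(0.043384) = -13.6267
SPL = 105.9 + (-13.6267) = 92.27

92.27 dB


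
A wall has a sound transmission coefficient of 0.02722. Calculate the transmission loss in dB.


Given values:
  tau = 0.02722
Formula: TL = 10 * log10(1 / tau)
Compute 1 / tau = 1 / 0.02722 = 36.7377
Compute log10(36.7377) = 1.565112
TL = 10 * 1.565112 = 15.65

15.65 dB


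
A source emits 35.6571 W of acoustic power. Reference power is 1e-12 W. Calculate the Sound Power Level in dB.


Given values:
  W = 35.6571 W
  W_ref = 1e-12 W
Formula: SWL = 10 * log10(W / W_ref)
Compute ratio: W / W_ref = 35657100000000
Compute log10: log10(35657100000000) = 13.552146
Multiply: SWL = 10 * 13.552146 = 135.52

135.52 dB


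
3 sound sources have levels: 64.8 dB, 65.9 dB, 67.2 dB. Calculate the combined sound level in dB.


Formula: L_total = 10 * log10( sum(10^(Li/10)) )
  Source 1: 10^(64.8/10) = 3019951.7204
  Source 2: 10^(65.9/10) = 3890451.4499
  Source 3: 10^(67.2/10) = 5248074.6025
Sum of linear values = 12158477.7728
L_total = 10 * log10(12158477.7728) = 70.85

70.85 dB


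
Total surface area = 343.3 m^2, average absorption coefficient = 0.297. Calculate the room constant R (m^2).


Given values:
  S = 343.3 m^2, alpha = 0.297
Formula: R = S * alpha / (1 - alpha)
Numerator: 343.3 * 0.297 = 101.9601
Denominator: 1 - 0.297 = 0.703
R = 101.9601 / 0.703 = 145.04

145.04 m^2


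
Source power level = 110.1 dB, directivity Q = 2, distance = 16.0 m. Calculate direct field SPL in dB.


Given values:
  Lw = 110.1 dB, Q = 2, r = 16.0 m
Formula: SPL = Lw + 10 * log10(Q / (4 * pi * r^2))
Compute 4 * pi * r^2 = 4 * pi * 16.0^2 = 3216.9909
Compute Q / denom = 2 / 3216.9909 = 0.0006217
Compute 10 * log10(0.0006217) = -32.0642
SPL = 110.1 + (-32.0642) = 78.04

78.04 dB


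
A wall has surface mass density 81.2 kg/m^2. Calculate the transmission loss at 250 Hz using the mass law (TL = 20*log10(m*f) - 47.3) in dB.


Given values:
  m = 81.2 kg/m^2, f = 250 Hz
Formula: TL = 20 * log10(m * f) - 47.3
Compute m * f = 81.2 * 250 = 20300.0
Compute log10(20300.0) = 4.307496
Compute 20 * 4.307496 = 86.1499
TL = 86.1499 - 47.3 = 38.85

38.85 dB


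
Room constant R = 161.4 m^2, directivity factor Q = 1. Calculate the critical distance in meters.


Given values:
  R = 161.4 m^2, Q = 1
Formula: d_c = 0.141 * sqrt(Q * R)
Compute Q * R = 1 * 161.4 = 161.4
Compute sqrt(161.4) = 12.7043
d_c = 0.141 * 12.7043 = 1.791

1.791 m


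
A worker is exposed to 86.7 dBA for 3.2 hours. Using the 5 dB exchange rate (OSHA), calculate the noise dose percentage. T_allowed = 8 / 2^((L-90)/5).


Given values:
  L = 86.7 dBA, T = 3.2 hours
Formula: T_allowed = 8 / 2^((L - 90) / 5)
Compute exponent: (86.7 - 90) / 5 = -0.66
Compute 2^(-0.66) = 0.632878
T_allowed = 8 / 0.632878 = 12.640667 hours
Dose = (T / T_allowed) * 100
Dose = (3.2 / 12.640667) * 100 = 25.32

25.32 %


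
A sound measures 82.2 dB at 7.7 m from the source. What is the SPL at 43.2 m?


Given values:
  SPL1 = 82.2 dB, r1 = 7.7 m, r2 = 43.2 m
Formula: SPL2 = SPL1 - 20 * log10(r2 / r1)
Compute ratio: r2 / r1 = 43.2 / 7.7 = 5.6104
Compute log10: log10(5.6104) = 0.748994
Compute drop: 20 * 0.748994 = 14.9799
SPL2 = 82.2 - 14.9799 = 67.22

67.22 dB


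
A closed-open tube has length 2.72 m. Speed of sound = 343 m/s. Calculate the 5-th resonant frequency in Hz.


Given values:
  Tube type: closed-open, L = 2.72 m, c = 343 m/s, n = 5
Formula: f_n = (2n - 1) * c / (4 * L)
Compute 2n - 1 = 2*5 - 1 = 9
Compute 4 * L = 4 * 2.72 = 10.88
f = 9 * 343 / 10.88
f = 283.73

283.73 Hz


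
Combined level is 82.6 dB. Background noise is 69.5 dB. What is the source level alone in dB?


Given values:
  L_total = 82.6 dB, L_bg = 69.5 dB
Formula: L_source = 10 * log10(10^(L_total/10) - 10^(L_bg/10))
Convert to linear:
  10^(82.6/10) = 181970085.861
  10^(69.5/10) = 8912509.3813
Difference: 181970085.861 - 8912509.3813 = 173057576.4797
L_source = 10 * log10(173057576.4797) = 82.38

82.38 dB


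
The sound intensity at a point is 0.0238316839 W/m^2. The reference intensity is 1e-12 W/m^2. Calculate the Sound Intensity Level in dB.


Given values:
  I = 0.0238316839 W/m^2
  I_ref = 1e-12 W/m^2
Formula: SIL = 10 * log10(I / I_ref)
Compute ratio: I / I_ref = 23831683900
Compute log10: log10(23831683900) = 10.377155
Multiply: SIL = 10 * 10.377155 = 103.77

103.77 dB
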